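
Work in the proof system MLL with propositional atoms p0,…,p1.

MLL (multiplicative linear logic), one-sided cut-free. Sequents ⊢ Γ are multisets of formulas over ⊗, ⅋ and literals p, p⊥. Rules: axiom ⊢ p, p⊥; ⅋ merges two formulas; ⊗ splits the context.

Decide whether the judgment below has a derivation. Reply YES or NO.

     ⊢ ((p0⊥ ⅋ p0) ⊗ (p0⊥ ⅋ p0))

Derivation trace:
[⊗]  ⊢ ((p0⊥ ⅋ p0) ⊗ (p0⊥ ⅋ p0))
  [⅋]  ⊢ (p0⊥ ⅋ p0)
    [Ax]  ⊢ p0, p0⊥
  [⅋]  ⊢ (p0⊥ ⅋ p0)
    [Ax]  ⊢ p0, p0⊥

Result: YES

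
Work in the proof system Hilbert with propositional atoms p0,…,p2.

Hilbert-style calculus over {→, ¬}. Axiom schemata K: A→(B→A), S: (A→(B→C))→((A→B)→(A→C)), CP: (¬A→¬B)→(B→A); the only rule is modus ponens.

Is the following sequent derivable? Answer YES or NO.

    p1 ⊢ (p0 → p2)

Enumerate valuations to refute Γ ⊢ Δ:
  v=000: Γ:[p1=F] Δ:[(p0 → p2)=T] refutes=False
  v=001: Γ:[p1=F] Δ:[(p0 → p2)=T] refutes=False
  v=010: Γ:[p1=T] Δ:[(p0 → p2)=T] refutes=False
  v=011: Γ:[p1=T] Δ:[(p0 → p2)=T] refutes=False
  v=100: Γ:[p1=F] Δ:[(p0 → p2)=F] refutes=False
  v=101: Γ:[p1=F] Δ:[(p0 → p2)=T] refutes=False
  v=110: Γ:[p1=T] Δ:[(p0 → p2)=F] refutes=True  ← countermodel

Result: NO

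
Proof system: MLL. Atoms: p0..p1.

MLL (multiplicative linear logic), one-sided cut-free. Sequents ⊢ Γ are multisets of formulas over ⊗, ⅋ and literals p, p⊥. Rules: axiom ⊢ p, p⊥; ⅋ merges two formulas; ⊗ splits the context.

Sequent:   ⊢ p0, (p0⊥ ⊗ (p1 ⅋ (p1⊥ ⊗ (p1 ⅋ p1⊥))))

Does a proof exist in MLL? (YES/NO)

Derivation (root first):
[⊗]  ⊢ p0, (p0⊥ ⊗ (p1 ⅋ (p1⊥ ⊗ (p1 ⅋ p1⊥))))
  [Ax]  ⊢ p0, p0⊥
  [⅋]  ⊢ (p1 ⅋ (p1⊥ ⊗ (p1 ⅋ p1⊥)))
    [⊗]  ⊢ p1, (p1⊥ ⊗ (p1 ⅋ p1⊥))
      [Ax]  ⊢ p1, p1⊥
      [⅋]  ⊢ (p1 ⅋ p1⊥)
        [Ax]  ⊢ p1, p1⊥

Result: YES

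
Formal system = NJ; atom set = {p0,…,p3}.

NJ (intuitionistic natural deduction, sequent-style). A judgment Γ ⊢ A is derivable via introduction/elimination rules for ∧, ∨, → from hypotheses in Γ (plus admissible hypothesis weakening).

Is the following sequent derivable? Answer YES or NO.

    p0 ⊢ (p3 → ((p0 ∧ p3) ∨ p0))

Derivation trace:
[→I] p0 ⊢ (p3 → ((p0 ∧ p3) ∨ p0))
  [∨I₁] p3, p0 ⊢ ((p0 ∧ p3) ∨ p0)
    [∧I] p3, p0 ⊢ (p0 ∧ p3)
      [Ax] p0 ⊢ p0
      [Ax] p3 ⊢ p3

Result: YES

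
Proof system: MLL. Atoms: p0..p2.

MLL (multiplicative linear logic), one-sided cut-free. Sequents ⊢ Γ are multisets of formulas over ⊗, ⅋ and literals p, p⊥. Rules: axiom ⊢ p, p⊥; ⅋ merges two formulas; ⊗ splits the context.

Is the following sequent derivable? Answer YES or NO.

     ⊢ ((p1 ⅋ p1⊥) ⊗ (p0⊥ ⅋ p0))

Proof tree:
[⊗]  ⊢ ((p1 ⅋ p1⊥) ⊗ (p0⊥ ⅋ p0))
  [⅋]  ⊢ (p1 ⅋ p1⊥)
    [Ax]  ⊢ p1, p1⊥
  [⅋]  ⊢ (p0⊥ ⅋ p0)
    [Ax]  ⊢ p0, p0⊥

Result: YES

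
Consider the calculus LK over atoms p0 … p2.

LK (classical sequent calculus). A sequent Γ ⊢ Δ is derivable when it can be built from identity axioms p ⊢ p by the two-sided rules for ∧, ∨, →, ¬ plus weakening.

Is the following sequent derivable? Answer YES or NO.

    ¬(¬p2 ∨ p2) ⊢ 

Derivation (root first):
[¬L] ¬(¬p2 ∨ p2) ⊢ 
  [∨R]  ⊢ (¬p2 ∨ p2)
    [¬R]  ⊢ p2, ¬p2
      [Ax] p2 ⊢ p2

Result: YES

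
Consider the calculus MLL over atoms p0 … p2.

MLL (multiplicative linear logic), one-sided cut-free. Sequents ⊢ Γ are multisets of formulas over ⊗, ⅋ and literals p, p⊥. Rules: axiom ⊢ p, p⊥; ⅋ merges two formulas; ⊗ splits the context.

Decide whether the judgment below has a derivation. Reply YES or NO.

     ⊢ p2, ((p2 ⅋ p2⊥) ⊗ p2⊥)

Derivation trace:
[⊗]  ⊢ p2, ((p2 ⅋ p2⊥) ⊗ p2⊥)
  [⅋]  ⊢ (p2 ⅋ p2⊥)
    [Ax]  ⊢ p2, p2⊥
  [Ax]  ⊢ p2, p2⊥

Result: YES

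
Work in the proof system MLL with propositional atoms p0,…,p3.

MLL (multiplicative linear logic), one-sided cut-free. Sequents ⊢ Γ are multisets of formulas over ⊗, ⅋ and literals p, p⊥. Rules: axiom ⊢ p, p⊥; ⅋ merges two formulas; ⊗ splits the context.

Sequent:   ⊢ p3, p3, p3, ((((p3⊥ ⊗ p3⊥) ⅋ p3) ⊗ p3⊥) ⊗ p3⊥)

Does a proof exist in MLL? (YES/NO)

Derivation (root first):
[⊗]  ⊢ p3, p3, p3, ((((p3⊥ ⊗ p3⊥) ⅋ p3) ⊗ p3⊥) ⊗ p3⊥)
  [⊗]  ⊢ p3, p3, (((p3⊥ ⊗ p3⊥) ⅋ p3) ⊗ p3⊥)
    [⅋]  ⊢ p3, ((p3⊥ ⊗ p3⊥) ⅋ p3)
      [⊗]  ⊢ p3, p3, (p3⊥ ⊗ p3⊥)
        [Ax]  ⊢ p3, p3⊥
        [Ax]  ⊢ p3, p3⊥
    [Ax]  ⊢ p3, p3⊥
  [Ax]  ⊢ p3, p3⊥

Result: YES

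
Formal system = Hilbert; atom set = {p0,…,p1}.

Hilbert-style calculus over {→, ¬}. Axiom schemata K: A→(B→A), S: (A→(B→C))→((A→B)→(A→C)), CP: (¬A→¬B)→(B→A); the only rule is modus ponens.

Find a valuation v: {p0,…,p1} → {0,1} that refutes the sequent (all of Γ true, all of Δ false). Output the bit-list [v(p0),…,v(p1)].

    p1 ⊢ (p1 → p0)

Search for a countermodel by truth-table:
  v=00: Γ:[p1=F] Δ:[(p1 → p0)=T] refutes=False
  v=01: Γ:[p1=T] Δ:[(p1 → p0)=F] refutes=True  ← countermodel

Result: [0, 1]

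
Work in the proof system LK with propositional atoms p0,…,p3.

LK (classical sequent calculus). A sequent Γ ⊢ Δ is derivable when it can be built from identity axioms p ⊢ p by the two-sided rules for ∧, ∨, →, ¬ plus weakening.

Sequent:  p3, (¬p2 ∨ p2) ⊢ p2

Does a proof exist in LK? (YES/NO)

Truth-table refutation:
  v=0000: Γ:[p3=F, (¬p2 ∨ p2)=T] Δ:[p2=F] refutes=False
  v=0001: Γ:[p3=T, (¬p2 ∨ p2)=T] Δ:[p2=F] refutes=True  ← countermodel

Result: NO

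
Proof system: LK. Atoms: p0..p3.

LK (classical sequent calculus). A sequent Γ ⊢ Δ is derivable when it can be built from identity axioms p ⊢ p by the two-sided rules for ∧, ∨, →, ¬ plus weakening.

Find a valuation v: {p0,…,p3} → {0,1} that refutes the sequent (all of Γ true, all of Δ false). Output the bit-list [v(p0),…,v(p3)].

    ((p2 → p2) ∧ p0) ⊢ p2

Truth-table refutation:
  v=0000: Γ:[((p2 → p2) ∧ p0)=F] Δ:[p2=F] refutes=False
  v=0001: Γ:[((p2 → p2) ∧ p0)=F] Δ:[p2=F] refutes=False
  v=0010: Γ:[((p2 → p2) ∧ p0)=F] Δ:[p2=T] refutes=False
  v=0011: Γ:[((p2 → p2) ∧ p0)=F] Δ:[p2=T] refutes=False
  v=0100: Γ:[((p2 → p2) ∧ p0)=F] Δ:[p2=F] refutes=False
  v=0101: Γ:[((p2 → p2) ∧ p0)=F] Δ:[p2=F] refutes=False
  v=0110: Γ:[((p2 → p2) ∧ p0)=F] Δ:[p2=T] refutes=False
  v=0111: Γ:[((p2 → p2) ∧ p0)=F] Δ:[p2=T] refutes=False
  v=1000: Γ:[((p2 → p2) ∧ p0)=T] Δ:[p2=F] refutes=True  ← countermodel

Result: [1, 0, 0, 0]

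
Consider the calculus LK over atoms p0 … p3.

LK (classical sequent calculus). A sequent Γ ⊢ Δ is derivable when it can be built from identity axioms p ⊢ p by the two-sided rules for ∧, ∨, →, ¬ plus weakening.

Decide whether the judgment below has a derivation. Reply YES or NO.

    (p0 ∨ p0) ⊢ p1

Truth-table refutation:
  v=0000: Γ:[(p0 ∨ p0)=F] Δ:[p1=F] refutes=False
  v=0001: Γ:[(p0 ∨ p0)=F] Δ:[p1=F] refutes=False
  v=0010: Γ:[(p0 ∨ p0)=F] Δ:[p1=F] refutes=False
  v=0011: Γ:[(p0 ∨ p0)=F] Δ:[p1=F] refutes=False
  v=0100: Γ:[(p0 ∨ p0)=F] Δ:[p1=T] refutes=False
  v=0101: Γ:[(p0 ∨ p0)=F] Δ:[p1=T] refutes=False
  v=0110: Γ:[(p0 ∨ p0)=F] Δ:[p1=T] refutes=False
  v=0111: Γ:[(p0 ∨ p0)=F] Δ:[p1=T] refutes=False
  v=1000: Γ:[(p0 ∨ p0)=T] Δ:[p1=F] refutes=True  ← countermodel

Result: NO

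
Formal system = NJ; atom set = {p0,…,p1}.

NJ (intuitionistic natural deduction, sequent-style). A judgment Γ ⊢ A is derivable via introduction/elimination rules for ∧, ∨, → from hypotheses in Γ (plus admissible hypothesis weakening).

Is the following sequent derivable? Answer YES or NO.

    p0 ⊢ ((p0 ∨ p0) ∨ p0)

Proof tree:
[∨I₁] p0 ⊢ ((p0 ∨ p0) ∨ p0)
  [∨I₁] p0 ⊢ (p0 ∨ p0)
    [Ax] p0 ⊢ p0

Result: YES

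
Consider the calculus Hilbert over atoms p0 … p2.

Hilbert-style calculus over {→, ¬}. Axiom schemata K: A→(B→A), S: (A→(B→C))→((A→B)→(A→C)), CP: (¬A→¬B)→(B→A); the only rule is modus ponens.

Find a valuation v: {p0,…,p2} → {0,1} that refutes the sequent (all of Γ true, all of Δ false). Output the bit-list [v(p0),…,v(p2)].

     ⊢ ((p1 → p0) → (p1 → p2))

Truth-table refutation:
  v=000: Γ:[] Δ:[((p1 → p0) → (p1 → p2))=T] refutes=False
  v=001: Γ:[] Δ:[((p1 → p0) → (p1 → p2))=T] refutes=False
  v=010: Γ:[] Δ:[((p1 → p0) → (p1 → p2))=T] refutes=False
  v=011: Γ:[] Δ:[((p1 → p0) → (p1 → p2))=T] refutes=False
  v=100: Γ:[] Δ:[((p1 → p0) → (p1 → p2))=T] refutes=False
  v=101: Γ:[] Δ:[((p1 → p0) → (p1 → p2))=T] refutes=False
  v=110: Γ:[] Δ:[((p1 → p0) → (p1 → p2))=F] refutes=True  ← countermodel

Result: [1, 1, 0]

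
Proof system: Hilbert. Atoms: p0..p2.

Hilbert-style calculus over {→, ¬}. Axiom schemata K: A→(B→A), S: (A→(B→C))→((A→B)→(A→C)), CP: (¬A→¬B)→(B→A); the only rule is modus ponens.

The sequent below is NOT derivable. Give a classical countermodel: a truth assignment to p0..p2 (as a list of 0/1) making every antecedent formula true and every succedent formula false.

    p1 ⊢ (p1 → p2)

Enumerate valuations to refute Γ ⊢ Δ:
  v=000: Γ:[p1=F] Δ:[(p1 → p2)=T] refutes=False
  v=001: Γ:[p1=F] Δ:[(p1 → p2)=T] refutes=False
  v=010: Γ:[p1=T] Δ:[(p1 → p2)=F] refutes=True  ← countermodel

Result: [0, 1, 0]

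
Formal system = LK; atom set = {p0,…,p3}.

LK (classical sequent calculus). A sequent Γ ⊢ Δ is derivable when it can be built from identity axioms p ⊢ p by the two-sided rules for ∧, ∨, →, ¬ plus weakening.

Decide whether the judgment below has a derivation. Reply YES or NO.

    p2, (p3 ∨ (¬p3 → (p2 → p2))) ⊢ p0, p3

Search for a countermodel by truth-table:
  v=0000: Γ:[p2=F, (p3 ∨ (¬p3 → (p2 → p2)))=T] Δ:[p0=F, p3=F] refutes=False
  v=0001: Γ:[p2=F, (p3 ∨ (¬p3 → (p2 → p2)))=T] Δ:[p0=F, p3=T] refutes=False
  v=0010: Γ:[p2=T, (p3 ∨ (¬p3 → (p2 → p2)))=T] Δ:[p0=F, p3=F] refutes=True  ← countermodel

Result: NO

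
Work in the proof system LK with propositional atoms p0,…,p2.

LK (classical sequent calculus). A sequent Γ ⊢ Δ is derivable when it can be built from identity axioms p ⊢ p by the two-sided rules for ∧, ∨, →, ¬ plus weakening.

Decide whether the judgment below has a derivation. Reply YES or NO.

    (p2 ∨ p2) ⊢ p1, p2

Proof tree:
[∨L] (p2 ∨ p2) ⊢ p1, p2
  [WR] p2 ⊢ p2, p2, p1
    [WR] p2 ⊢ p2, p2
      [Ax] p2 ⊢ p2
  [Ax] p2 ⊢ p2

Result: YES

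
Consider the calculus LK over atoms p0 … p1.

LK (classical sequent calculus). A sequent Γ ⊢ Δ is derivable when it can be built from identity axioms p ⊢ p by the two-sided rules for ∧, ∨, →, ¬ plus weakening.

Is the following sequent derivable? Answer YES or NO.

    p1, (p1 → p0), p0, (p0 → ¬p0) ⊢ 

Derivation trace:
[→L] p1, (p1 → p0), p0, (p0 → ¬p0) ⊢ 
  [→L] p1, p0, (p1 → p0) ⊢ p0
    [Ax] p1 ⊢ p1
    [WL] p0, p0 ⊢ p0
      [Ax] p0 ⊢ p0
  [¬L] p0, ¬p0 ⊢ 
    [Ax] p0 ⊢ p0

Result: YES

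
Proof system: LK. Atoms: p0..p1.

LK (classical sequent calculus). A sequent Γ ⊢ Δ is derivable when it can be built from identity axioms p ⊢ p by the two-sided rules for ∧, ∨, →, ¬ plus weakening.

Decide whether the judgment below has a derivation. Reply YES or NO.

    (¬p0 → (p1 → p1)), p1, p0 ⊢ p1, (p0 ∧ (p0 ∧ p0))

Derivation trace:
[∧R] (¬p0 → (p1 → p1)), p1, p0 ⊢ p1, (p0 ∧ (p0 ∧ p0))
  [→L] p1, (¬p0 → (p1 → p1)) ⊢ p1, p0
    [¬R]  ⊢ p0, ¬p0
      [Ax] p0 ⊢ p0
    [→L] p1, (p1 → p1) ⊢ p1
      [Ax] p1 ⊢ p1
      [Ax] p1 ⊢ p1
  [∧R] p0 ⊢ (p0 ∧ p0)
    [Ax] p0 ⊢ p0
    [Ax] p0 ⊢ p0

Result: YES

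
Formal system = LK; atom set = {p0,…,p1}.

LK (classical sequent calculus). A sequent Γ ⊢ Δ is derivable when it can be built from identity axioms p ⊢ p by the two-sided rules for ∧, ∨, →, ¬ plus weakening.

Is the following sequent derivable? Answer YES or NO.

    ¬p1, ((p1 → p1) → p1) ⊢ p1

Derivation (root first):
[→L] ¬p1, ((p1 → p1) → p1) ⊢ p1
  [→R] ¬p1 ⊢ (p1 → p1)
    [WR] p1, ¬p1 ⊢ p1
      [¬L] p1, ¬p1 ⊢ 
        [Ax] p1 ⊢ p1
  [Ax] p1 ⊢ p1

Result: YES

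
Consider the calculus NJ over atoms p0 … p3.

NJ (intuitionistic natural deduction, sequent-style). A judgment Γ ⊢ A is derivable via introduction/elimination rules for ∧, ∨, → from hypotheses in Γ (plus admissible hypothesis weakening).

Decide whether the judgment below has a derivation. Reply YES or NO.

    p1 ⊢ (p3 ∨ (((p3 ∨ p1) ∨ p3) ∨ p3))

Derivation (root first):
[∨I₂] p1 ⊢ (p3 ∨ (((p3 ∨ p1) ∨ p3) ∨ p3))
  [∨I₁] p1 ⊢ (((p3 ∨ p1) ∨ p3) ∨ p3)
    [∨I₁] p1 ⊢ ((p3 ∨ p1) ∨ p3)
      [∨I₂] p1 ⊢ (p3 ∨ p1)
        [Ax] p1 ⊢ p1

Result: YES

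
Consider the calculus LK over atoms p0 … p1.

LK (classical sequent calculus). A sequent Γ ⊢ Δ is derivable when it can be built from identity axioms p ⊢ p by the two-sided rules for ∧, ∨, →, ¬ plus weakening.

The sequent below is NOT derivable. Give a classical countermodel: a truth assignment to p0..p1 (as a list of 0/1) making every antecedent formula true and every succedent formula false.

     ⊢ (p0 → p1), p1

Search for a countermodel by truth-table:
  v=00: Γ:[] Δ:[(p0 → p1)=T, p1=F] refutes=False
  v=01: Γ:[] Δ:[(p0 → p1)=T, p1=T] refutes=False
  v=10: Γ:[] Δ:[(p0 → p1)=F, p1=F] refutes=True  ← countermodel

Result: [1, 0]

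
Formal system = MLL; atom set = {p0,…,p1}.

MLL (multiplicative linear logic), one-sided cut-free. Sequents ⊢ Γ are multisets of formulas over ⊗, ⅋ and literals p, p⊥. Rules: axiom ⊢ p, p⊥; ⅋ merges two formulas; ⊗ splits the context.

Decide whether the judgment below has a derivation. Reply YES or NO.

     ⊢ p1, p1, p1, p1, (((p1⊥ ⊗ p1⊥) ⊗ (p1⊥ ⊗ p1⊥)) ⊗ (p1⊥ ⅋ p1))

Derivation (root first):
[⊗]  ⊢ p1, p1, p1, p1, (((p1⊥ ⊗ p1⊥) ⊗ (p1⊥ ⊗ p1⊥)) ⊗ (p1⊥ ⅋ p1))
  [⊗]  ⊢ p1, p1, p1, p1, ((p1⊥ ⊗ p1⊥) ⊗ (p1⊥ ⊗ p1⊥))
    [⊗]  ⊢ p1, p1, (p1⊥ ⊗ p1⊥)
      [Ax]  ⊢ p1, p1⊥
      [Ax]  ⊢ p1, p1⊥
    [⊗]  ⊢ p1, p1, (p1⊥ ⊗ p1⊥)
      [Ax]  ⊢ p1, p1⊥
      [Ax]  ⊢ p1, p1⊥
  [⅋]  ⊢ (p1⊥ ⅋ p1)
    [Ax]  ⊢ p1, p1⊥

Result: YES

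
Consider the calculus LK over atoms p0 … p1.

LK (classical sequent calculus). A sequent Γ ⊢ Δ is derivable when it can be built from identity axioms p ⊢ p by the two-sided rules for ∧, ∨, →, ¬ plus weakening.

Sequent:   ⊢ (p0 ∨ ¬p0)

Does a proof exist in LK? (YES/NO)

Proof tree:
[∨R]  ⊢ (p0 ∨ ¬p0)
  [¬R]  ⊢ p0, ¬p0
    [Ax] p0 ⊢ p0

Result: YES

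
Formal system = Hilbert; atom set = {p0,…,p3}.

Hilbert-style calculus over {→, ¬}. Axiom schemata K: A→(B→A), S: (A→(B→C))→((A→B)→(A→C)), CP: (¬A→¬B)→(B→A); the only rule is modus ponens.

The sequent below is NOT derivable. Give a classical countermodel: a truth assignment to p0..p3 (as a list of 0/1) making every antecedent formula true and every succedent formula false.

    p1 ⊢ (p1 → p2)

Truth-table refutation:
  v=0000: Γ:[p1=F] Δ:[(p1 → p2)=T] refutes=False
  v=0001: Γ:[p1=F] Δ:[(p1 → p2)=T] refutes=False
  v=0010: Γ:[p1=F] Δ:[(p1 → p2)=T] refutes=False
  v=0011: Γ:[p1=F] Δ:[(p1 → p2)=T] refutes=False
  v=0100: Γ:[p1=T] Δ:[(p1 → p2)=F] refutes=True  ← countermodel

Result: [0, 1, 0, 0]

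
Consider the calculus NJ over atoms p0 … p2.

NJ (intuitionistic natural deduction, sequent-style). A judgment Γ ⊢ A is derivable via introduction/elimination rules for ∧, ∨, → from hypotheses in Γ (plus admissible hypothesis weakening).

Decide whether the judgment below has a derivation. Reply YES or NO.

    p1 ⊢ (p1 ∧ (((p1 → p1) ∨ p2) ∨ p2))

Derivation (root first):
[∧I] p1 ⊢ (p1 ∧ (((p1 → p1) ∨ p2) ∨ p2))
  [Ax] p1 ⊢ p1
  [∨I₁]  ⊢ (((p1 → p1) ∨ p2) ∨ p2)
    [∨I₁]  ⊢ ((p1 → p1) ∨ p2)
      [→I]  ⊢ (p1 → p1)
        [Ax] p1 ⊢ p1

Result: YES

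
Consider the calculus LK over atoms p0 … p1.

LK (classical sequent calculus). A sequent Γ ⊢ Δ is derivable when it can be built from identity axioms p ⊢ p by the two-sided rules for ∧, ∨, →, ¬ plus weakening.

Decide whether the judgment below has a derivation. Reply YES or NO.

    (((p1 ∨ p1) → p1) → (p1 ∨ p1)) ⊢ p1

Derivation (root first):
[→L] (((p1 ∨ p1) → p1) → (p1 ∨ p1)) ⊢ p1
  [→R]  ⊢ ((p1 ∨ p1) → p1)
    [∨L] (p1 ∨ p1) ⊢ p1
      [Ax] p1 ⊢ p1
      [Ax] p1 ⊢ p1
  [∨L] (p1 ∨ p1) ⊢ p1
    [Ax] p1 ⊢ p1
    [Ax] p1 ⊢ p1

Result: YES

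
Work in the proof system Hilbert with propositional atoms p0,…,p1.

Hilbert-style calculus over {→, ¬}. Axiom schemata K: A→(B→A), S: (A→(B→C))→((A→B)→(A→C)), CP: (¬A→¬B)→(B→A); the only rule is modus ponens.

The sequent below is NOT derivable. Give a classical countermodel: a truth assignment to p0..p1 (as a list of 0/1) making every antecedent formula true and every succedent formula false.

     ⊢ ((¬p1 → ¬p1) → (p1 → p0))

Truth-table refutation:
  v=00: Γ:[] Δ:[((¬p1 → ¬p1) → (p1 → p0))=T] refutes=False
  v=01: Γ:[] Δ:[((¬p1 → ¬p1) → (p1 → p0))=F] refutes=True  ← countermodel

Result: [0, 1]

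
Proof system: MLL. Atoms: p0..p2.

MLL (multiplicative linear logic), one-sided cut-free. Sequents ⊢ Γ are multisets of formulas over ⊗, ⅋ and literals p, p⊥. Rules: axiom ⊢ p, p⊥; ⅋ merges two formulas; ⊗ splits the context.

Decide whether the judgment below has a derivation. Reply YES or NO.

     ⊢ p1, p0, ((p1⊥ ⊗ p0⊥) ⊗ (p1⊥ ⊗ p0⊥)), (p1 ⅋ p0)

Derivation (root first):
[⅋]  ⊢ p1, p0, ((p1⊥ ⊗ p0⊥) ⊗ (p1⊥ ⊗ p0⊥)), (p1 ⅋ p0)
  [⊗]  ⊢ p1, p0, p1, p0, ((p1⊥ ⊗ p0⊥) ⊗ (p1⊥ ⊗ p0⊥))
    [⊗]  ⊢ p1, p0, (p1⊥ ⊗ p0⊥)
      [Ax]  ⊢ p1, p1⊥
      [Ax]  ⊢ p0, p0⊥
    [⊗]  ⊢ p1, p0, (p1⊥ ⊗ p0⊥)
      [Ax]  ⊢ p1, p1⊥
      [Ax]  ⊢ p0, p0⊥

Result: YES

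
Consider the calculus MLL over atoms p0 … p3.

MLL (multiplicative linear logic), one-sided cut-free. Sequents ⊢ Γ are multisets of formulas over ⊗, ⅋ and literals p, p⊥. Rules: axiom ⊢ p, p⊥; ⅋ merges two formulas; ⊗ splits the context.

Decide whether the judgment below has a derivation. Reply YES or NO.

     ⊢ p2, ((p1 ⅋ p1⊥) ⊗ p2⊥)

Derivation (root first):
[⊗]  ⊢ p2, ((p1 ⅋ p1⊥) ⊗ p2⊥)
  [⅋]  ⊢ (p1 ⅋ p1⊥)
    [Ax]  ⊢ p1, p1⊥
  [Ax]  ⊢ p2, p2⊥

Result: YES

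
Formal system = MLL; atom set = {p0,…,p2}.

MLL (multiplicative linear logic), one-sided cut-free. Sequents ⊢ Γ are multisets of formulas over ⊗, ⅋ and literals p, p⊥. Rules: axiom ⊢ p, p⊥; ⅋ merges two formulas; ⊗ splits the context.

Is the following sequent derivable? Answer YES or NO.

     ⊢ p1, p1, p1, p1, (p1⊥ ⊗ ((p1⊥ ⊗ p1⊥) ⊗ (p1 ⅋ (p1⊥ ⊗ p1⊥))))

Derivation trace:
[⊗]  ⊢ p1, p1, p1, p1, (p1⊥ ⊗ ((p1⊥ ⊗ p1⊥) ⊗ (p1 ⅋ (p1⊥ ⊗ p1⊥))))
  [Ax]  ⊢ p1, p1⊥
  [⊗]  ⊢ p1, p1, p1, ((p1⊥ ⊗ p1⊥) ⊗ (p1 ⅋ (p1⊥ ⊗ p1⊥)))
    [⊗]  ⊢ p1, p1, (p1⊥ ⊗ p1⊥)
      [Ax]  ⊢ p1, p1⊥
      [Ax]  ⊢ p1, p1⊥
    [⅋]  ⊢ p1, (p1 ⅋ (p1⊥ ⊗ p1⊥))
      [⊗]  ⊢ p1, p1, (p1⊥ ⊗ p1⊥)
        [Ax]  ⊢ p1, p1⊥
        [Ax]  ⊢ p1, p1⊥

Result: YES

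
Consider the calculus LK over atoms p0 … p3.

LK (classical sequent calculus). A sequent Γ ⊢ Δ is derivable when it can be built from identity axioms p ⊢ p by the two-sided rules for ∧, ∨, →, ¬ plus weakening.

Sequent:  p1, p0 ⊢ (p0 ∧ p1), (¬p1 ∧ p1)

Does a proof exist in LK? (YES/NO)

Proof tree:
[∧R] p1, p0 ⊢ (p0 ∧ p1), (¬p1 ∧ p1)
  [¬R] p0 ⊢ (p0 ∧ p1), ¬p1
    [∧R] p1, p0 ⊢ (p0 ∧ p1)
      [Ax] p0 ⊢ p0
      [Ax] p1 ⊢ p1
  [Ax] p1 ⊢ p1

Result: YES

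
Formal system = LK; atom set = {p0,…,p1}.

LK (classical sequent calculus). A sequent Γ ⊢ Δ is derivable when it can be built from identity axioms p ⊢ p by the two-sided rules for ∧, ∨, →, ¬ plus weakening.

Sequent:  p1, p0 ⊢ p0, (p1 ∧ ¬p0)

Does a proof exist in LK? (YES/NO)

Derivation (root first):
[∧R] p1, p0 ⊢ p0, (p1 ∧ ¬p0)
  [Ax] p1 ⊢ p1
  [¬R] p0 ⊢ p0, ¬p0
    [WL] p0, p0 ⊢ p0
      [Ax] p0 ⊢ p0

Result: YES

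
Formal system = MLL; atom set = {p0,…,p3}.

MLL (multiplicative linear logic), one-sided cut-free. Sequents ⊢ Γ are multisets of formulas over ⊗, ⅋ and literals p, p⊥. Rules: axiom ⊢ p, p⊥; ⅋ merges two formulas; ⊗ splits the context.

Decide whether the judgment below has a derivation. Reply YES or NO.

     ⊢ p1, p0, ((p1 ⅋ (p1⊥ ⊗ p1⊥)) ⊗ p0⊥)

Proof tree:
[⊗]  ⊢ p1, p0, ((p1 ⅋ (p1⊥ ⊗ p1⊥)) ⊗ p0⊥)
  [⅋]  ⊢ p1, (p1 ⅋ (p1⊥ ⊗ p1⊥))
    [⊗]  ⊢ p1, p1, (p1⊥ ⊗ p1⊥)
      [Ax]  ⊢ p1, p1⊥
      [Ax]  ⊢ p1, p1⊥
  [Ax]  ⊢ p0, p0⊥

Result: YES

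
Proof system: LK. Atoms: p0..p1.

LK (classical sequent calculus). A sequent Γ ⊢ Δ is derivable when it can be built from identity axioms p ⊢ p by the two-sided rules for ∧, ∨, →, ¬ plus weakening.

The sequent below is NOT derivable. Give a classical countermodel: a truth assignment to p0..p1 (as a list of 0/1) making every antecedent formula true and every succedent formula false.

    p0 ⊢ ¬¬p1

Truth-table refutation:
  v=00: Γ:[p0=F] Δ:[¬¬p1=F] refutes=False
  v=01: Γ:[p0=F] Δ:[¬¬p1=T] refutes=False
  v=10: Γ:[p0=T] Δ:[¬¬p1=F] refutes=True  ← countermodel

Result: [1, 0]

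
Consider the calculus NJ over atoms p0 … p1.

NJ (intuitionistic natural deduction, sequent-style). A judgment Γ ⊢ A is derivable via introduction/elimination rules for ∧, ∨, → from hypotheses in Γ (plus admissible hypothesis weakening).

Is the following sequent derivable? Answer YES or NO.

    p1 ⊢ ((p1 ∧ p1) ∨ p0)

Proof tree:
[∨I₁] p1 ⊢ ((p1 ∧ p1) ∨ p0)
  [∧I] p1 ⊢ (p1 ∧ p1)
    [Ax] p1 ⊢ p1
    [Ax] p1 ⊢ p1

Result: YES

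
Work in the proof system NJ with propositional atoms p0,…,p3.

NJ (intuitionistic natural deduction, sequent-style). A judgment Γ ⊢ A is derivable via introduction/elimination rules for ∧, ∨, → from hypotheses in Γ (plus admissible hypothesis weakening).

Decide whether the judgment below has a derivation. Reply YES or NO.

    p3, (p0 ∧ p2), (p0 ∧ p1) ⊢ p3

Proof tree:
[Wk] p3, (p0 ∧ p2), (p0 ∧ p1) ⊢ p3
  [Wk] p3, (p0 ∧ p2) ⊢ p3
    [Ax] p3 ⊢ p3

Result: YES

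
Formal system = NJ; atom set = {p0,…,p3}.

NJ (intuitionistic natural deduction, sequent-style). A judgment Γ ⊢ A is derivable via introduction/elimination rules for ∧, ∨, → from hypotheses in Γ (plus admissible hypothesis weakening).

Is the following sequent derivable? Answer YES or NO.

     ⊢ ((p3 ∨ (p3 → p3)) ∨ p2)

Proof tree:
[∨I₁]  ⊢ ((p3 ∨ (p3 → p3)) ∨ p2)
  [∨I₂]  ⊢ (p3 ∨ (p3 → p3))
    [→I]  ⊢ (p3 → p3)
      [Ax] p3 ⊢ p3

Result: YES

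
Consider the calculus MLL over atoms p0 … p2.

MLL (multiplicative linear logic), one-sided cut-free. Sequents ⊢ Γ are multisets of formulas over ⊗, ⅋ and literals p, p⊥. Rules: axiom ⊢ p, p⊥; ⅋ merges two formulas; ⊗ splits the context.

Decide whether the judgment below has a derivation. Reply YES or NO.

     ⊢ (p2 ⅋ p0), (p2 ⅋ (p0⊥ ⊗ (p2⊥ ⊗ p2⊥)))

Derivation (root first):
[⅋]  ⊢ (p2 ⅋ p0), (p2 ⅋ (p0⊥ ⊗ (p2⊥ ⊗ p2⊥)))
  [⅋]  ⊢ p2, (p0⊥ ⊗ (p2⊥ ⊗ p2⊥)), (p2 ⅋ p0)
    [⊗]  ⊢ p0, p2, p2, (p0⊥ ⊗ (p2⊥ ⊗ p2⊥))
      [Ax]  ⊢ p0, p0⊥
      [⊗]  ⊢ p2, p2, (p2⊥ ⊗ p2⊥)
        [Ax]  ⊢ p2, p2⊥
        [Ax]  ⊢ p2, p2⊥

Result: YES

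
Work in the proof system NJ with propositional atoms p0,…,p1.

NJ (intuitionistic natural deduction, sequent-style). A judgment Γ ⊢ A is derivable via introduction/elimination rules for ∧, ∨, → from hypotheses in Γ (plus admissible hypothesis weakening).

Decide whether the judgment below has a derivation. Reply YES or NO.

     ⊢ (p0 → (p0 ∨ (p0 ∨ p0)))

Proof tree:
[→I]  ⊢ (p0 → (p0 ∨ (p0 ∨ p0)))
  [∨I₂] p0 ⊢ (p0 ∨ (p0 ∨ p0))
    [∨I₁] p0 ⊢ (p0 ∨ p0)
      [Ax] p0 ⊢ p0

Result: YES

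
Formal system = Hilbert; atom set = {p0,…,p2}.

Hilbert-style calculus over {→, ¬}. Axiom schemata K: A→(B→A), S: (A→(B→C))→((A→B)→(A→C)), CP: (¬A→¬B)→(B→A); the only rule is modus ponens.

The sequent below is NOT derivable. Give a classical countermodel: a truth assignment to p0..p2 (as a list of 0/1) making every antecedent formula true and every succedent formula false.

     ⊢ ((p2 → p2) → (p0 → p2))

Enumerate valuations to refute Γ ⊢ Δ:
  v=000: Γ:[] Δ:[((p2 → p2) → (p0 → p2))=T] refutes=False
  v=001: Γ:[] Δ:[((p2 → p2) → (p0 → p2))=T] refutes=False
  v=010: Γ:[] Δ:[((p2 → p2) → (p0 → p2))=T] refutes=False
  v=011: Γ:[] Δ:[((p2 → p2) → (p0 → p2))=T] refutes=False
  v=100: Γ:[] Δ:[((p2 → p2) → (p0 → p2))=F] refutes=True  ← countermodel

Result: [1, 0, 0]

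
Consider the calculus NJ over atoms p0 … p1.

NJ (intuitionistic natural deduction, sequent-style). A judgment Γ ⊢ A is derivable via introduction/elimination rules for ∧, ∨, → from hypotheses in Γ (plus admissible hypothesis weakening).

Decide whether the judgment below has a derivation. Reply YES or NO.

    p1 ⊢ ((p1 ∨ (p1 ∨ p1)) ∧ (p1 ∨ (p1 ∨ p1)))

Proof tree:
[∧I] p1 ⊢ ((p1 ∨ (p1 ∨ p1)) ∧ (p1 ∨ (p1 ∨ p1)))
  [∨I₂] p1 ⊢ (p1 ∨ (p1 ∨ p1))
    [∨I₁] p1 ⊢ (p1 ∨ p1)
      [Ax] p1 ⊢ p1
  [∨I₂] p1 ⊢ (p1 ∨ (p1 ∨ p1))
    [∨I₁] p1 ⊢ (p1 ∨ p1)
      [Ax] p1 ⊢ p1

Result: YES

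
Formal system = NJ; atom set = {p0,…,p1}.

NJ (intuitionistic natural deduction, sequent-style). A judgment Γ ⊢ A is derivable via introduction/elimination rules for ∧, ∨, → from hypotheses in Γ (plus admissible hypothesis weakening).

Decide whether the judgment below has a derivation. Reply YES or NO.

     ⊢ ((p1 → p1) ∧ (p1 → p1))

Derivation (root first):
[∧I]  ⊢ ((p1 → p1) ∧ (p1 → p1))
  [→I]  ⊢ (p1 → p1)
    [Ax] p1 ⊢ p1
  [→I]  ⊢ (p1 → p1)
    [Ax] p1 ⊢ p1

Result: YES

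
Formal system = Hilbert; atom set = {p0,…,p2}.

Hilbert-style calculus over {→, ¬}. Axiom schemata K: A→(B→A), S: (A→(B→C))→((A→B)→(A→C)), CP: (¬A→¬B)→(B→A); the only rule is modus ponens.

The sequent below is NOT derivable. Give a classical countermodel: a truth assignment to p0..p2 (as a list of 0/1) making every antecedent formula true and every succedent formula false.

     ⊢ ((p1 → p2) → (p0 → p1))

Truth-table refutation:
  v=000: Γ:[] Δ:[((p1 → p2) → (p0 → p1))=T] refutes=False
  v=001: Γ:[] Δ:[((p1 → p2) → (p0 → p1))=T] refutes=False
  v=010: Γ:[] Δ:[((p1 → p2) → (p0 → p1))=T] refutes=False
  v=011: Γ:[] Δ:[((p1 → p2) → (p0 → p1))=T] refutes=False
  v=100: Γ:[] Δ:[((p1 → p2) → (p0 → p1))=F] refutes=True  ← countermodel

Result: [1, 0, 0]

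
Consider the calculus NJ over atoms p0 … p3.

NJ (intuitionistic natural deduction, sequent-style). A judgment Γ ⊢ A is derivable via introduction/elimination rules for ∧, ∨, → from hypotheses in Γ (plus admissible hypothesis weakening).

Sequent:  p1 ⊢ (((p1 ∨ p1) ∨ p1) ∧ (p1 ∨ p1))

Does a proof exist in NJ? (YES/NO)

Derivation (root first):
[∧I] p1 ⊢ (((p1 ∨ p1) ∨ p1) ∧ (p1 ∨ p1))
  [∨I₁] p1 ⊢ ((p1 ∨ p1) ∨ p1)
    [∨I₂] p1 ⊢ (p1 ∨ p1)
      [Ax] p1 ⊢ p1
  [∨I₂] p1 ⊢ (p1 ∨ p1)
    [Ax] p1 ⊢ p1

Result: YES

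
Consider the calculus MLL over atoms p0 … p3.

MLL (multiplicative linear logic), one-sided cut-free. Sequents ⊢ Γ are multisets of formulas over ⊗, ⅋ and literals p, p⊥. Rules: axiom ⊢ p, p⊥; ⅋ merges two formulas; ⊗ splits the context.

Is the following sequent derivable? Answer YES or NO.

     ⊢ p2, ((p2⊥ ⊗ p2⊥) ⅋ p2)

Derivation trace:
[⅋]  ⊢ p2, ((p2⊥ ⊗ p2⊥) ⅋ p2)
  [⊗]  ⊢ p2, p2, (p2⊥ ⊗ p2⊥)
    [Ax]  ⊢ p2, p2⊥
    [Ax]  ⊢ p2, p2⊥

Result: YES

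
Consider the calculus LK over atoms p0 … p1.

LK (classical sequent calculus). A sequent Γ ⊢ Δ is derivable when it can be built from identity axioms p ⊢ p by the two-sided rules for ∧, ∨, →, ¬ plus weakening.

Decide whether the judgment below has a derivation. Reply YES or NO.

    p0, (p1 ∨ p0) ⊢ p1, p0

Proof tree:
[∨L] p0, (p1 ∨ p0) ⊢ p1, p0
  [Ax] p1 ⊢ p1
  [WL] p0, p0 ⊢ p0
    [Ax] p0 ⊢ p0

Result: YES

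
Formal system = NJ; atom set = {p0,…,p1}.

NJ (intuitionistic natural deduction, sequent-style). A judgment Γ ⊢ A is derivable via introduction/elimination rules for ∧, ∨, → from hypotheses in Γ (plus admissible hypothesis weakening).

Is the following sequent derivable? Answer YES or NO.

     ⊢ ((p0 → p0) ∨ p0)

Derivation trace:
[∨I₁]  ⊢ ((p0 → p0) ∨ p0)
  [→I]  ⊢ (p0 → p0)
    [Ax] p0 ⊢ p0

Result: YES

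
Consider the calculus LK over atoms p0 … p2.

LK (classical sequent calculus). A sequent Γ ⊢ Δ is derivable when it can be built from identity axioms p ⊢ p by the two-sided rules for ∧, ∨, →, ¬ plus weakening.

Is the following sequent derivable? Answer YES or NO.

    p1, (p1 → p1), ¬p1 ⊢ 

Derivation (root first):
[¬L] p1, (p1 → p1), ¬p1 ⊢ 
  [→L] p1, (p1 → p1) ⊢ p1
    [Ax] p1 ⊢ p1
    [Ax] p1 ⊢ p1

Result: YES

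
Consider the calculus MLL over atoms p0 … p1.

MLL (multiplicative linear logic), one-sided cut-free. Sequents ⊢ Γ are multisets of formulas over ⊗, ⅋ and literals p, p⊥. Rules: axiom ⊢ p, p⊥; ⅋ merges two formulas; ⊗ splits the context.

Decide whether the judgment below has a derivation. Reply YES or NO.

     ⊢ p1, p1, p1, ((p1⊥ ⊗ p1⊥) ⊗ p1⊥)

Proof tree:
[⊗]  ⊢ p1, p1, p1, ((p1⊥ ⊗ p1⊥) ⊗ p1⊥)
  [⊗]  ⊢ p1, p1, (p1⊥ ⊗ p1⊥)
    [Ax]  ⊢ p1, p1⊥
    [Ax]  ⊢ p1, p1⊥
  [Ax]  ⊢ p1, p1⊥

Result: YES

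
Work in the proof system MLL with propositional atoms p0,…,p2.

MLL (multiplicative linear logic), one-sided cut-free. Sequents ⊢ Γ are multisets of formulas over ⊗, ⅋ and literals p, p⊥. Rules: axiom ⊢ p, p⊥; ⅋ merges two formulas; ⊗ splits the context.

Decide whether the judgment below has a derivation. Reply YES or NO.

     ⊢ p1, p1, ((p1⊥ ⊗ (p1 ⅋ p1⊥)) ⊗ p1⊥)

Derivation trace:
[⊗]  ⊢ p1, p1, ((p1⊥ ⊗ (p1 ⅋ p1⊥)) ⊗ p1⊥)
  [⊗]  ⊢ p1, (p1⊥ ⊗ (p1 ⅋ p1⊥))
    [Ax]  ⊢ p1, p1⊥
    [⅋]  ⊢ (p1 ⅋ p1⊥)
      [Ax]  ⊢ p1, p1⊥
  [Ax]  ⊢ p1, p1⊥

Result: YES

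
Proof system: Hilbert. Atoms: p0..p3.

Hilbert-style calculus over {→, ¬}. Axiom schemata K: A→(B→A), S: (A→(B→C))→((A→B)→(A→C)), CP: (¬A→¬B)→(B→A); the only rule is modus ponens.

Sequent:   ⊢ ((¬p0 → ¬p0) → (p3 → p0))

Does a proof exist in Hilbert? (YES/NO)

Search for a countermodel by truth-table:
  v=0000: Γ:[] Δ:[((¬p0 → ¬p0) → (p3 → p0))=T] refutes=False
  v=0001: Γ:[] Δ:[((¬p0 → ¬p0) → (p3 → p0))=F] refutes=True  ← countermodel

Result: NO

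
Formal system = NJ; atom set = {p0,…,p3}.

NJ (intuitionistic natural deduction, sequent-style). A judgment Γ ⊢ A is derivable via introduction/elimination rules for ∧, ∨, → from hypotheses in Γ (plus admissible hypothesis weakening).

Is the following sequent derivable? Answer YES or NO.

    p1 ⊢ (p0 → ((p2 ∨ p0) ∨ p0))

Derivation (root first):
[→I] p1 ⊢ (p0 → ((p2 ∨ p0) ∨ p0))
  [∨I₁] p0, p1 ⊢ ((p2 ∨ p0) ∨ p0)
    [Wk] p0, p1 ⊢ (p2 ∨ p0)
      [∨I₂] p0 ⊢ (p2 ∨ p0)
        [Ax] p0 ⊢ p0

Result: YES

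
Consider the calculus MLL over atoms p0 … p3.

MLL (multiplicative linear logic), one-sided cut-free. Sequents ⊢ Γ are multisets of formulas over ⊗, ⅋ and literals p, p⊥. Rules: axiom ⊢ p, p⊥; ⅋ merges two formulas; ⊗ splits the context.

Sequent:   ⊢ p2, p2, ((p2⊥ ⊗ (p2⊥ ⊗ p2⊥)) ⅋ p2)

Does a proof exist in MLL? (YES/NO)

Derivation trace:
[⅋]  ⊢ p2, p2, ((p2⊥ ⊗ (p2⊥ ⊗ p2⊥)) ⅋ p2)
  [⊗]  ⊢ p2, p2, p2, (p2⊥ ⊗ (p2⊥ ⊗ p2⊥))
    [Ax]  ⊢ p2, p2⊥
    [⊗]  ⊢ p2, p2, (p2⊥ ⊗ p2⊥)
      [Ax]  ⊢ p2, p2⊥
      [Ax]  ⊢ p2, p2⊥

Result: YES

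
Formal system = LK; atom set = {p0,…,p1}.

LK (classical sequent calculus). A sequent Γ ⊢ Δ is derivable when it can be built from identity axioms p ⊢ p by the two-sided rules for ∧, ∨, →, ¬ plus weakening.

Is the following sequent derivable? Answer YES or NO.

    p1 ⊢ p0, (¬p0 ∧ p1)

Derivation (root first):
[∧R] p1 ⊢ p0, (¬p0 ∧ p1)
  [WL] p1 ⊢ p0, ¬p0
    [¬R]  ⊢ p0, ¬p0
      [Ax] p0 ⊢ p0
  [Ax] p1 ⊢ p1

Result: YES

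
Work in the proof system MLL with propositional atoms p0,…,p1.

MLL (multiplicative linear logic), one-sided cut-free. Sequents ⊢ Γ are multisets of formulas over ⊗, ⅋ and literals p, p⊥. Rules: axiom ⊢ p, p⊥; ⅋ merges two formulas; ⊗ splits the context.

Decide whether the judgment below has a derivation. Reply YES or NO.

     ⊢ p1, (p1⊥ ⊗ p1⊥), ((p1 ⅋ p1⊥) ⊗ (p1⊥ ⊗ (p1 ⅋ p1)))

Proof tree:
[⊗]  ⊢ p1, (p1⊥ ⊗ p1⊥), ((p1 ⅋ p1⊥) ⊗ (p1⊥ ⊗ (p1 ⅋ p1)))
  [⅋]  ⊢ (p1 ⅋ p1⊥)
    [Ax]  ⊢ p1, p1⊥
  [⊗]  ⊢ p1, (p1⊥ ⊗ p1⊥), (p1⊥ ⊗ (p1 ⅋ p1))
    [Ax]  ⊢ p1, p1⊥
    [⅋]  ⊢ (p1⊥ ⊗ p1⊥), (p1 ⅋ p1)
      [⊗]  ⊢ p1, p1, (p1⊥ ⊗ p1⊥)
        [Ax]  ⊢ p1, p1⊥
        [Ax]  ⊢ p1, p1⊥

Result: YES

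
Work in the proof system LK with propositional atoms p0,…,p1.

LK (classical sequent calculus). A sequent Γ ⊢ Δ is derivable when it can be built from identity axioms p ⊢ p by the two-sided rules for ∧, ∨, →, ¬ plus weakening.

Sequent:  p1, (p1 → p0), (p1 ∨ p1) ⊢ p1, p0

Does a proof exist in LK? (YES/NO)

Proof tree:
[∨L] p1, (p1 → p0), (p1 ∨ p1) ⊢ p1, p0
  [WL] p1, (p1 → p0), p1 ⊢ p0
    [→L] p1, (p1 → p0) ⊢ p0
      [Ax] p1 ⊢ p1
      [Ax] p0 ⊢ p0
  [Ax] p1 ⊢ p1

Result: YES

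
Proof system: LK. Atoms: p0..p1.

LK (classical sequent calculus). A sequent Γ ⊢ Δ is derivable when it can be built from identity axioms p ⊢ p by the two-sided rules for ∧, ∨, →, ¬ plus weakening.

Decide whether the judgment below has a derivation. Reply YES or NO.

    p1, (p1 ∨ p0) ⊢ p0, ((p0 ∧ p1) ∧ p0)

Truth-table refutation:
  v=00: Γ:[p1=F, (p1 ∨ p0)=F] Δ:[p0=F, ((p0 ∧ p1) ∧ p0)=F] refutes=False
  v=01: Γ:[p1=T, (p1 ∨ p0)=T] Δ:[p0=F, ((p0 ∧ p1) ∧ p0)=F] refutes=True  ← countermodel

Result: NO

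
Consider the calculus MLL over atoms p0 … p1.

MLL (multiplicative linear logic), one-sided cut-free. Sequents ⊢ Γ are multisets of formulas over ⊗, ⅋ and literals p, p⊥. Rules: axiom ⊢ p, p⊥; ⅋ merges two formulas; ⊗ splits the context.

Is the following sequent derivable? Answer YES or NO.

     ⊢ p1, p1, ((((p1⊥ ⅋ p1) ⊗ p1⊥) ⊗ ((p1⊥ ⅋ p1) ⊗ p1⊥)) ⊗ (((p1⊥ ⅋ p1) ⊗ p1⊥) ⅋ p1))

Derivation (root first):
[⊗]  ⊢ p1, p1, ((((p1⊥ ⅋ p1) ⊗ p1⊥) ⊗ ((p1⊥ ⅋ p1) ⊗ p1⊥)) ⊗ (((p1⊥ ⅋ p1) ⊗ p1⊥) ⅋ p1))
  [⊗]  ⊢ p1, p1, (((p1⊥ ⅋ p1) ⊗ p1⊥) ⊗ ((p1⊥ ⅋ p1) ⊗ p1⊥))
    [⊗]  ⊢ p1, ((p1⊥ ⅋ p1) ⊗ p1⊥)
      [⅋]  ⊢ (p1⊥ ⅋ p1)
        [Ax]  ⊢ p1, p1⊥
      [Ax]  ⊢ p1, p1⊥
    [⊗]  ⊢ p1, ((p1⊥ ⅋ p1) ⊗ p1⊥)
      [⅋]  ⊢ (p1⊥ ⅋ p1)
        [Ax]  ⊢ p1, p1⊥
      [Ax]  ⊢ p1, p1⊥
  [⅋]  ⊢ (((p1⊥ ⅋ p1) ⊗ p1⊥) ⅋ p1)
    [⊗]  ⊢ p1, ((p1⊥ ⅋ p1) ⊗ p1⊥)
      [⅋]  ⊢ (p1⊥ ⅋ p1)
        [Ax]  ⊢ p1, p1⊥
      [Ax]  ⊢ p1, p1⊥

Result: YES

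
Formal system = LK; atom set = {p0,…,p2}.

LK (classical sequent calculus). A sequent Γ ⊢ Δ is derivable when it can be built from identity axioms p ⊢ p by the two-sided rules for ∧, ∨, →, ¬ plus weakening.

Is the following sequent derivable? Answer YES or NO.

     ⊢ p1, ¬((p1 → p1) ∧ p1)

Derivation (root first):
[¬R]  ⊢ p1, ¬((p1 → p1) ∧ p1)
  [∧L] ((p1 → p1) ∧ p1) ⊢ p1
    [→L] p1, (p1 → p1) ⊢ p1
      [Ax] p1 ⊢ p1
      [Ax] p1 ⊢ p1

Result: YES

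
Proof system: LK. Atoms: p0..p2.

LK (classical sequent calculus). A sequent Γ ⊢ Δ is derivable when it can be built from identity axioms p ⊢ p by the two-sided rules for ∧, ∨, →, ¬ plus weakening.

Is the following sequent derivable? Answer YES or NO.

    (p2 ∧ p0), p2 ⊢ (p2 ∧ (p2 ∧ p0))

Derivation trace:
[∧R] (p2 ∧ p0), p2 ⊢ (p2 ∧ (p2 ∧ p0))
  [Ax] p2 ⊢ p2
  [∧L] (p2 ∧ p0) ⊢ (p2 ∧ p0)
    [∧R] p2, p0 ⊢ (p2 ∧ p0)
      [Ax] p2 ⊢ p2
      [Ax] p0 ⊢ p0

Result: YES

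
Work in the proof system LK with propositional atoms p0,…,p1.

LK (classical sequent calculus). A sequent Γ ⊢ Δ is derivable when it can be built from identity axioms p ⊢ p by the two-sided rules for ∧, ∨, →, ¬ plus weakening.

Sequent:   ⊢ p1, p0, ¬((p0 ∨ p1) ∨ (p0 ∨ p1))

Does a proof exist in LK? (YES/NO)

Proof tree:
[¬R]  ⊢ p1, p0, ¬((p0 ∨ p1) ∨ (p0 ∨ p1))
  [∨L] ((p0 ∨ p1) ∨ (p0 ∨ p1)) ⊢ p1, p0
    [∨L] (p0 ∨ p1) ⊢ p1, p0
      [Ax] p0 ⊢ p0
      [Ax] p1 ⊢ p1
    [∨L] (p0 ∨ p1) ⊢ p1, p0
      [Ax] p0 ⊢ p0
      [Ax] p1 ⊢ p1

Result: YES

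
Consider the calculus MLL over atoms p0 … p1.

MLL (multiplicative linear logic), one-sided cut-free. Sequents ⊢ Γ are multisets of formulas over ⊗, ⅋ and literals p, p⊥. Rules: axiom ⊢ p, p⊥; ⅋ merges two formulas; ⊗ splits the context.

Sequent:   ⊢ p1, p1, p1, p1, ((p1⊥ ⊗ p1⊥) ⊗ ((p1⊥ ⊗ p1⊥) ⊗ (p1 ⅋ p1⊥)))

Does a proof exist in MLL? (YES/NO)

Derivation (root first):
[⊗]  ⊢ p1, p1, p1, p1, ((p1⊥ ⊗ p1⊥) ⊗ ((p1⊥ ⊗ p1⊥) ⊗ (p1 ⅋ p1⊥)))
  [⊗]  ⊢ p1, p1, (p1⊥ ⊗ p1⊥)
    [Ax]  ⊢ p1, p1⊥
    [Ax]  ⊢ p1, p1⊥
  [⊗]  ⊢ p1, p1, ((p1⊥ ⊗ p1⊥) ⊗ (p1 ⅋ p1⊥))
    [⊗]  ⊢ p1, p1, (p1⊥ ⊗ p1⊥)
      [Ax]  ⊢ p1, p1⊥
      [Ax]  ⊢ p1, p1⊥
    [⅋]  ⊢ (p1 ⅋ p1⊥)
      [Ax]  ⊢ p1, p1⊥

Result: YES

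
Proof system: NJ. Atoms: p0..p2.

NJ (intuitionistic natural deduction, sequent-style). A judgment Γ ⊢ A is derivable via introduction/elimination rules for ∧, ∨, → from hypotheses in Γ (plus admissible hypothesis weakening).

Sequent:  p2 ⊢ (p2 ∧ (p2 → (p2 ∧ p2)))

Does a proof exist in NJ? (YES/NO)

Derivation trace:
[∧I] p2 ⊢ (p2 ∧ (p2 → (p2 ∧ p2)))
  [Ax] p2 ⊢ p2
  [→I]  ⊢ (p2 → (p2 ∧ p2))
    [∧I] p2 ⊢ (p2 ∧ p2)
      [Ax] p2 ⊢ p2
      [Ax] p2 ⊢ p2

Result: YES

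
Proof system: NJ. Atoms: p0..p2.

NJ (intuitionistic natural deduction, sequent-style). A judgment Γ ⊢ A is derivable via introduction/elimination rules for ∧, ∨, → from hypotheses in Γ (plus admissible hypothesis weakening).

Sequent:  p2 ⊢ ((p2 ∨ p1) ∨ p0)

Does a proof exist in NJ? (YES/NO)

Proof tree:
[∨I₁] p2 ⊢ ((p2 ∨ p1) ∨ p0)
  [∨I₁] p2 ⊢ (p2 ∨ p1)
    [Ax] p2 ⊢ p2

Result: YES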